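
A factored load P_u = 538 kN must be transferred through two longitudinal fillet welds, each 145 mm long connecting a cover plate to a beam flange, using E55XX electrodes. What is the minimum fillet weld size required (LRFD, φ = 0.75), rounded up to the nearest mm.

w = 11 mm

E55XX → F_EXX = 550 MPa.
Total weld length L = 290 mm.
Required throat t_e = P_u / (φ × 0.6 F_EXX × L) = 538 / (0.75 × 0.6 × 550 × 290 × 10⁻³) = 7.496 mm.
Required leg w = t_e / 0.707 = 10.6 mm → use 11 mm.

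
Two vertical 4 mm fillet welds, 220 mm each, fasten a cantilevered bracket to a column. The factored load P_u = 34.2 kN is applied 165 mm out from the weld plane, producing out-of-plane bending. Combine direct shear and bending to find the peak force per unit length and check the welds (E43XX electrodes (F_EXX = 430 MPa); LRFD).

L_w = 2 × 220 = 440 mm; section modulus (unit throat) S = 2 × L²/6 = 16130 mm².
Direct shear f_v = P/L_w = 34.2×10³/440 = 77.73 N/mm.
Moment M = P × e = 34.2×10³ × 165 = 5643000 N·mm; bending f_b = M/S = 349.8 N/mm.
f_max = √(f_v² + f_b²) = √(77.73² + 349.8²) = 358.3 N/mm.
φr_n = 0.75 × 0.6 × 430 × (0.707 × 4) = 547.2 N/mm → adequate.

f_max ≈ 358 N/mm; adequate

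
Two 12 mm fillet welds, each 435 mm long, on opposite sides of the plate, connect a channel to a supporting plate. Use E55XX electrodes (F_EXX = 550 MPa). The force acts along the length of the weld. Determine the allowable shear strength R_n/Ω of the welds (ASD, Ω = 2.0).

Effective throat t_e = 0.707 × 12 = 8.484 mm.
Total length L = 870 mm; A_we = 8.484 × 870 = 7381 mm².
F_nw = 0.6 F_EXX = 0.6 × 550 = 330 MPa.
R_n = 330 × 7381 × 10⁻³ = 2436 kN; R_n/Ω = 2436/2.0 = 1218 kN.

R_n/Ω ≈ 1220 kN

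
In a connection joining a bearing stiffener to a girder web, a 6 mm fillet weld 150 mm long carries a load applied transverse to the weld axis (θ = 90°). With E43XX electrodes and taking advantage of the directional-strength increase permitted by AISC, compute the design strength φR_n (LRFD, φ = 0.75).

E43XX → F_EXX = 430 MPa.
t_e = 0.707 × 6 = 4.242 mm; A_we = 4.242 × 150 = 636.3 mm².
Directional factor: 1.0 + 0.5 sin^1.5(90°) = 1.5.
F_nw = 0.6 × 430 × 1.5 = 387 MPa.
φR_n = 0.75 × 387 × 636.3 × 10⁻³ = 184.7 kN.

φR_n ≈ 185 kN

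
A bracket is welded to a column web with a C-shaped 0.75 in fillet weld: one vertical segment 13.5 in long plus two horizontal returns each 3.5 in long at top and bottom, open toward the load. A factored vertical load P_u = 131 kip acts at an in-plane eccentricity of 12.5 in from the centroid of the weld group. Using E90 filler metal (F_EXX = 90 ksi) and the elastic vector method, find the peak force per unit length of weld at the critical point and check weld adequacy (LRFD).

f_max ≈ 25.3 kip/in; NOT adequate

Total weld length L_w = 20.5 in. Treat welds as unit-width lines.
Centroid: x̄ = 2×3.5×1.75 / 20.5 = 0.5976 in from the vertical weld.
Polar moment about centroid: J = I_x + I_y = [13.5³/12 + 2×3.5×6.75²] + [13.5×0.5976² + 2(3.5³/12 + 3.5×1.152²)] = 545.2 in³.
Direct shear f_v = P/L_w = 131 / 20.5 = 6.39 kip/in (vertical).
Torsion M = P·e = 131 × 12.5 = 1637.5 kip·in.
Critical point at (x, y) = (2.902, 6.75) from centroid. f_tx = M·y/J = 20.27 kip/in; f_ty = M·x/J = 8.717 kip/in.
Resultant f_max = √[f_tx² + (f_v + f_ty)²] = √[20.27² + (6.39 + 8.717)²] = 25.28 kip/in.
Capacity per unit length: φr_n = 0.75 × 0.6 × 90 × (0.707 × 0.75) = 21.48 kip/in.
25.28 > 21.48 → NOT adequate.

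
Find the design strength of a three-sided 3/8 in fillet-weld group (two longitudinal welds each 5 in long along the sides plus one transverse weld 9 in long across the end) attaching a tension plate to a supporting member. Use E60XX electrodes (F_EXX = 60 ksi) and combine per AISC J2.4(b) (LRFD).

φR_n ≈ 157 kip

t_e = 0.707 × 0.375 = 0.2651 in.
R_nwl = 0.6 × 60 × 0.2651 × 10 = 95.44 kip (longitudinal, 2 welds).
R_nwt = 0.6 × 60 × 0.2651 × 9 = 85.9 kip (transverse, base value).
(i) R_nwl + R_nwt = 181.3 kip; (ii) 0.85 R_nwl + 1.5 R_nwt = 210 kip.
R_n = max = 210 kip [governs: (ii)]; φR_n = 157.5 kip.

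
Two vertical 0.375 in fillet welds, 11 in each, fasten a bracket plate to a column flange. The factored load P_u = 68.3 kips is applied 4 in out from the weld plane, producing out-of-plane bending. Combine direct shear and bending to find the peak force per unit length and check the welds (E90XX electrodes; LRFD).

E90XX → F_EXX = 90 ksi.
L_w = 2 × 11 = 22 in; section modulus (unit throat) S = 2 × L²/6 = 40.33 in².
Direct shear f_v = P/L_w = 68.3/22 = 3.105 kip/in.
Moment M = P × e = 68.3 × 4 = 273.2 kip·in; bending f_b = M/S = 6.774 kip/in.
f_max = √(f_v² + f_b²) = √(3.105² + 6.774²) = 7.451 kip/in.
φr_n = 0.75 × 0.6 × 90 × (0.707 × 0.375) = 10.74 kip/in → adequate.

f_max ≈ 7.45 kip/in; adequate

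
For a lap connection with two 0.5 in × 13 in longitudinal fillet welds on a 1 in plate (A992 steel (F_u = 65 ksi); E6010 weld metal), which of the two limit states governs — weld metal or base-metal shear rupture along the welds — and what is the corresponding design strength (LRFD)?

E60XX → F_EXX = 60 ksi.
t_e = 0.707 × 0.5 = 0.3535 in; L = 26 in.
Weld metal: φR_n = 0.75 × 0.6 × 60 × 0.3535 × 26 = 248.2 kip.
Base metal (shear rupture): φR_n = 0.75 × 0.6 × 65 × 1 × 26 = 760.5 kip.
Governing: weld metal.

φR_n ≈ 248 kip (weld metal governs)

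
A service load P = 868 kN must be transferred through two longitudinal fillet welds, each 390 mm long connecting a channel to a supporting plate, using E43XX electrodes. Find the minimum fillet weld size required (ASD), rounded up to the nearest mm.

w = 13 mm

E43XX → F_EXX = 430 MPa.
Total weld length L = 780 mm.
Required throat t_e = P × Ω / (0.6 F_EXX × L) = 868 × 2.0 / (0.6 × 430 × 780 × 10⁻³) = 8.627 mm.
Required leg w = t_e / 0.707 = 12.2 mm → use 13 mm.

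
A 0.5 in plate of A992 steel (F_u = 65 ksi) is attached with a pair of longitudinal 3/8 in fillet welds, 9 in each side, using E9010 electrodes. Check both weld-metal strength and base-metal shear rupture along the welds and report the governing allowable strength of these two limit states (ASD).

E90XX → F_EXX = 90 ksi.
t_e = 0.707 × 0.375 = 0.2651 in; L = 18 in.
Weld metal: R_n/Ω = (1/2.0) × 0.6 × 90 × 0.2651 × 18 = 128.9 kips.
Base metal (shear rupture): R_n/Ω = (1/2.0) × 0.6 × 65 × 0.5 × 18 = 175.5 kips.
Governing: weld metal.

R_n/Ω ≈ 129 kips (weld metal governs)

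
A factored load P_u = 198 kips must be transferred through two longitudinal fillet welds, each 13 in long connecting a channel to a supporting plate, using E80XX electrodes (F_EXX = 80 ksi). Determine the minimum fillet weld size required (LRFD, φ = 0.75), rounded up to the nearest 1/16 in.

w = 5/16 in

Total weld length L = 26 in.
Required throat t_e = P_u / (φ × 0.6 F_EXX × L) = 198 / (0.75 × 0.6 × 80 × 26) = 0.2115 in.
Required leg w = t_e / 0.707 = 0.2992 in → use 5/16 in.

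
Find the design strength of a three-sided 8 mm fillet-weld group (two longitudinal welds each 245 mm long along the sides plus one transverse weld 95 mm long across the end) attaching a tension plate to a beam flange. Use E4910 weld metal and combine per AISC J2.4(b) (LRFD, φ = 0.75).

φR_n ≈ 730 kN

E49XX → F_EXX = 490 MPa.
t_e = 0.707 × 8 = 5.656 mm.
R_nwl = 0.6 × 490 × 5.656 × 490 × 10⁻³ = 814.8 kN (longitudinal, 2 welds).
R_nwt = 0.6 × 490 × 5.656 × 95 × 10⁻³ = 158 kN (transverse, base value).
(i) R_nwl + R_nwt = 972.8 kN; (ii) 0.85 R_nwl + 1.5 R_nwt = 929.5 kN.
R_n = max = 972.8 kN [governs: (i)]; φR_n = 729.6 kN.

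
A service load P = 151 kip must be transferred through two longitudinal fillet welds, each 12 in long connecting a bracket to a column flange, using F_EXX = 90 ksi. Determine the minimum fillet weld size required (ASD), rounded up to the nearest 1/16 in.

Total weld length L = 24 in.
Required throat t_e = P × Ω / (0.6 F_EXX × L) = 151 × 2.0 / (0.6 × 90 × 24) = 0.233 in.
Required leg w = t_e / 0.707 = 0.3296 in → use 3/8 in.

w = 3/8 in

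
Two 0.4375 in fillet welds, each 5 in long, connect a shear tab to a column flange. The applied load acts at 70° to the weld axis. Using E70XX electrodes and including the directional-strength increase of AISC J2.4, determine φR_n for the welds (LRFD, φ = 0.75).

φR_n ≈ 142 kip

E70XX → F_EXX = 70 ksi.
t_e = 0.707 × 0.4375 = 0.3093 in; A_we = 0.3093 × 10 = 3.093 in².
Directional factor: 1.0 + 0.5 sin^1.5(70°) = 1.455.
F_nw = 0.6 × 70 × 1.455 = 61.13 ksi.
φR_n = 0.75 × 61.13 × 3.093 = 141.8 kip.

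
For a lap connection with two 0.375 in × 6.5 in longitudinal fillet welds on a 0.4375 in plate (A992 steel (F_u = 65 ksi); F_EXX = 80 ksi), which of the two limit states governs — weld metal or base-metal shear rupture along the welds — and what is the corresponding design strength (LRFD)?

φR_n ≈ 124 kip (weld metal governs)

t_e = 0.707 × 0.375 = 0.2651 in; L = 13 in.
Weld metal: φR_n = 0.75 × 0.6 × 80 × 0.2651 × 13 = 124.1 kip.
Base metal (shear rupture): φR_n = 0.75 × 0.6 × 65 × 0.4375 × 13 = 166.4 kip.
Governing: weld metal.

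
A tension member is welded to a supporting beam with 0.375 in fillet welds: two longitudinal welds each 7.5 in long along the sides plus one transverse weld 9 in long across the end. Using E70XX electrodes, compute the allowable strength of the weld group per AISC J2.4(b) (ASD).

R_n/Ω ≈ 146 kips

E70XX → F_EXX = 70 ksi.
t_e = 0.707 × 0.375 = 0.2651 in.
R_nwl = 0.6 × 70 × 0.2651 × 15 = 167 kips (longitudinal, 2 welds).
R_nwt = 0.6 × 70 × 0.2651 × 9 = 100.2 kips (transverse, base value).
(i) R_nwl + R_nwt = 267.2 kips; (ii) 0.85 R_nwl + 1.5 R_nwt = 292.3 kips.
R_n = max = 292.3 kips [governs: (ii)]; R_n/Ω = 146.2 kips.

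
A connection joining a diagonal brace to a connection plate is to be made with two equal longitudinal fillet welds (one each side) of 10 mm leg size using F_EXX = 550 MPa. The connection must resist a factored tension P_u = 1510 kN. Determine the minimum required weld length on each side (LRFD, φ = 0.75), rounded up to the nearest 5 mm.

L = 435 mm on each side

Throat t_e = 0.707 × 10 = 7.07 mm.
φr_n = 0.75 × 0.6 × 550 × 7.07 × 10⁻³ = 1.75 kN/mm.
L_req = P_u / φr_n = 1510 / 1.75 = 862.9 mm total.
Per side: 862.9 / 2 = 431.5 mm.
Round up → use L = 435 mm on each side.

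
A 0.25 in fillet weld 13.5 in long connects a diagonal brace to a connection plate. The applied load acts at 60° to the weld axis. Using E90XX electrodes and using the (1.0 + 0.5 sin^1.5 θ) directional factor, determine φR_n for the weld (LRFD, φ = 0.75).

φR_n ≈ 136 kip

E90XX → F_EXX = 90 ksi.
t_e = 0.707 × 0.25 = 0.1767 in; A_we = 0.1767 × 13.5 = 2.386 in².
Directional factor: 1.0 + 0.5 sin^1.5(60°) = 1.403.
F_nw = 0.6 × 90 × 1.403 = 75.76 ksi.
φR_n = 0.75 × 75.76 × 2.386 = 135.6 kip.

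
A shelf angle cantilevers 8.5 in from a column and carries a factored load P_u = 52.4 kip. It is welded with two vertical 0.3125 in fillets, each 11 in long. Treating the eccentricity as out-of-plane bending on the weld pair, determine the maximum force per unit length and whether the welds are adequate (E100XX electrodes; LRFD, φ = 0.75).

E100XX → F_EXX = 100 ksi.
L_w = 2 × 11 = 22 in; section modulus (unit throat) S = 2 × L²/6 = 40.33 in².
Direct shear f_v = P/L_w = 52.4/22 = 2.382 kip/in.
Moment M = P × e = 52.4 × 8.5 = 445.4 kip·in; bending f_b = M/S = 11.04 kip/in.
f_max = √(f_v² + f_b²) = √(2.382² + 11.04²) = 11.3 kip/in.
φr_n = 0.75 × 0.6 × 100 × (0.707 × 0.3125) = 9.942 kip/in → NOT adequate.

f_max ≈ 11.3 kip/in; NOT adequate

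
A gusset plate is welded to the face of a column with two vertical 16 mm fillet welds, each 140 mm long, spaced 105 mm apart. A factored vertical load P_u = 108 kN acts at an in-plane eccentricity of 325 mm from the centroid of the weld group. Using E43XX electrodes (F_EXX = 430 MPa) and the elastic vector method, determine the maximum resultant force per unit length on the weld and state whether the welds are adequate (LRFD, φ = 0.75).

Total weld length L_w = 280 mm. Treat welds as unit-width lines.
Polar moment about centroid: J = 2[d³/12 + d(b/2)²] = 2[140³/12 + 140×52.5²] = 1229000 mm³.
Direct shear f_v = P/L_w = 108×10³ / 280 = 385.7 N/mm (vertical).
Torsion M = P·e = 108×10³ × 325 = 35100000 N·mm.
Critical point at (x, y) = (52.5, 70) from centroid. f_tx = M·y/J = 1999 N/mm; f_ty = M·x/J = 1499 N/mm.
Resultant f_max = √[f_tx² + (f_v + f_ty)²] = √[1999² + (385.7 + 1499)²] = 2748 N/mm.
Capacity per unit length: φr_n = 0.75 × 0.6 × 430 × (0.707 × 16) = 2189 N/mm.
2748 > 2189 → NOT adequate.

f_max ≈ 2750 N/mm; NOT adequate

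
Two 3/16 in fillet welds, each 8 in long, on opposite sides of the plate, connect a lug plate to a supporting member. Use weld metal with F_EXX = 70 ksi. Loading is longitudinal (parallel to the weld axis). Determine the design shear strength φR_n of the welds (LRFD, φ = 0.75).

Effective throat t_e = 0.707 × 0.1875 = 0.1326 in.
Total length L = 16 in; A_we = 0.1326 × 16 = 2.121 in².
F_nw = 0.6 F_EXX = 0.6 × 70 = 42 ksi.
φR_n = 0.75 × 42 × 2.121 = 66.81 kips.

φR_n ≈ 66.8 kips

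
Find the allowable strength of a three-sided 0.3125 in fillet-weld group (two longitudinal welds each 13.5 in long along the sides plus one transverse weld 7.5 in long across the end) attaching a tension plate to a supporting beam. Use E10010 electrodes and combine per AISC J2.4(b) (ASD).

E100XX → F_EXX = 100 ksi.
t_e = 0.707 × 0.3125 = 0.2209 in.
R_nwl = 0.6 × 100 × 0.2209 × 27 = 357.9 kips (longitudinal, 2 welds).
R_nwt = 0.6 × 100 × 0.2209 × 7.5 = 99.42 kips (transverse, base value).
(i) R_nwl + R_nwt = 457.3 kips; (ii) 0.85 R_nwl + 1.5 R_nwt = 453.4 kips.
R_n = max = 457.3 kips [governs: (i)]; R_n/Ω = 228.7 kips.

R_n/Ω ≈ 229 kips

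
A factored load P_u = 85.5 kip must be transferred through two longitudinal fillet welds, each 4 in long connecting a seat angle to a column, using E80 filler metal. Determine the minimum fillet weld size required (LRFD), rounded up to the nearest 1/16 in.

E80XX → F_EXX = 80 ksi.
Total weld length L = 8 in.
Required throat t_e = P_u / (φ × 0.6 F_EXX × L) = 85.5 / (0.75 × 0.6 × 80 × 8) = 0.2969 in.
Required leg w = t_e / 0.707 = 0.4199 in → use 7/16 in.

w = 7/16 in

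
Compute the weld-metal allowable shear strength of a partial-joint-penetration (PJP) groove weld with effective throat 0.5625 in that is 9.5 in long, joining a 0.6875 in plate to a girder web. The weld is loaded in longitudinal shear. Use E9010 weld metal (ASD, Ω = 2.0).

R_n/Ω ≈ 144 kips

E90XX → F_EXX = 90 ksi.
Effective throat (given) t_e = 0.5625 in.
A_we = 0.5625 × 9.5 = 5.344 in².
F_nw = 0.6 F_EXX = 54 ksi.
R_n/Ω = (54 × 5.344) / 2.0 = 144.3 kips.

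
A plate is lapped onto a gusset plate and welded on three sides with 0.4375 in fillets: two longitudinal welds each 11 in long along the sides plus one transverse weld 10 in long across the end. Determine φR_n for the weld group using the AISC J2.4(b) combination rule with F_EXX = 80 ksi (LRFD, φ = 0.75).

φR_n ≈ 375 kips

t_e = 0.707 × 0.4375 = 0.3093 in.
R_nwl = 0.6 × 80 × 0.3093 × 22 = 326.6 kips (longitudinal, 2 welds).
R_nwt = 0.6 × 80 × 0.3093 × 10 = 148.5 kips (transverse, base value).
(i) R_nwl + R_nwt = 475.1 kips; (ii) 0.85 R_nwl + 1.5 R_nwt = 500.3 kips.
R_n = max = 500.3 kips [governs: (ii)]; φR_n = 375.3 kips.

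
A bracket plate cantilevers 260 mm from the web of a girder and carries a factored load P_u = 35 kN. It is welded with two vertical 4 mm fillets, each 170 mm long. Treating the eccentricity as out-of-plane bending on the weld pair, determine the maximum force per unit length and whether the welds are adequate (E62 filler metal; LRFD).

f_max ≈ 950 N/mm; NOT adequate

E62XX → F_EXX = 620 MPa.
L_w = 2 × 170 = 340 mm; section modulus (unit throat) S = 2 × L²/6 = 9633 mm².
Direct shear f_v = P/L_w = 35×10³/340 = 102.9 N/mm.
Moment M = P × e = 35×10³ × 260 = 9100000 N·mm; bending f_b = M/S = 944.6 N/mm.
f_max = √(f_v² + f_b²) = √(102.9² + 944.6²) = 950.2 N/mm.
φr_n = 0.75 × 0.6 × 620 × (0.707 × 4) = 789 N/mm → NOT adequate.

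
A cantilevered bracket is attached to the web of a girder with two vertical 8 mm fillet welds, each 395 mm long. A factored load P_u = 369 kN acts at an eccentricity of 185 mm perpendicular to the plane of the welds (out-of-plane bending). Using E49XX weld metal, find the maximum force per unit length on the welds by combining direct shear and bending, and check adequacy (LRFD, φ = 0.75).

f_max ≈ 1390 N/mm; NOT adequate

E49XX → F_EXX = 490 MPa.
L_w = 2 × 395 = 790 mm; section modulus (unit throat) S = 2 × L²/6 = 52010 mm².
Direct shear f_v = P/L_w = 369×10³/790 = 467.1 N/mm.
Moment M = P × e = 369×10³ × 185 = 68265000 N·mm; bending f_b = M/S = 1313 N/mm.
f_max = √(f_v² + f_b²) = √(467.1² + 1313²) = 1393 N/mm.
φr_n = 0.75 × 0.6 × 490 × (0.707 × 8) = 1247 N/mm → NOT adequate.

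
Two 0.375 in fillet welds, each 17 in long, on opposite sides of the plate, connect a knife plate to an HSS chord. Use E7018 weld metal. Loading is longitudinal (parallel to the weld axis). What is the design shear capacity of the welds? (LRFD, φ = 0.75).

φR_n ≈ 284 kip

E70XX → F_EXX = 70 ksi.
Effective throat t_e = 0.707 × 0.375 = 0.2651 in.
Total length L = 34 in; A_we = 0.2651 × 34 = 9.014 in².
F_nw = 0.6 F_EXX = 0.6 × 70 = 42 ksi.
φR_n = 0.75 × 42 × 9.014 = 283.9 kip.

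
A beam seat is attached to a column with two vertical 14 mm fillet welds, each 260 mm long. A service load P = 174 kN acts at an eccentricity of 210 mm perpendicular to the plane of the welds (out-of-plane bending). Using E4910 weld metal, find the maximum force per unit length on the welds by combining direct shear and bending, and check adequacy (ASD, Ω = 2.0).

f_max ≈ 1660 N/mm; NOT adequate

E49XX → F_EXX = 490 MPa.
L_w = 2 × 260 = 520 mm; section modulus (unit throat) S = 2 × L²/6 = 22530 mm².
Direct shear f_v = P/L_w = 174×10³/520 = 334.6 N/mm.
Moment M = P × e = 174×10³ × 210 = 36540000 N·mm; bending f_b = M/S = 1622 N/mm.
f_max = √(f_v² + f_b²) = √(334.6² + 1622²) = 1656 N/mm.
r_n/Ω = (1/2.0) × 0.6 × 490 × (0.707 × 14) = 1455 N/mm → NOT adequate.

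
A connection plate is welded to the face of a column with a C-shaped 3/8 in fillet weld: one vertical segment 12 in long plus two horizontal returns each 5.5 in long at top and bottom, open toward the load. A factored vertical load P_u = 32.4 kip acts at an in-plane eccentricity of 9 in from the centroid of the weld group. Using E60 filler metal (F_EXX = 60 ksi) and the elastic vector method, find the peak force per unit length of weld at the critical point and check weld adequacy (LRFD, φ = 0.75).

Total weld length L_w = 23 in. Treat welds as unit-width lines.
Centroid: x̄ = 2×5.5×2.75 / 23 = 1.315 in from the vertical weld.
Polar moment about centroid: J = I_x + I_y = [12³/12 + 2×5.5×6²] + [12×1.315² + 2(5.5³/12 + 5.5×1.435²)] = 611.1 in³.
Direct shear f_v = P/L_w = 32.4 / 23 = 1.409 kip/in (vertical).
Torsion M = P·e = 32.4 × 9 = 291.6 kip·in.
Critical point at (x, y) = (4.185, 6) from centroid. f_tx = M·y/J = 2.863 kip/in; f_ty = M·x/J = 1.997 kip/in.
Resultant f_max = √[f_tx² + (f_v + f_ty)²] = √[2.863² + (1.409 + 1.997)²] = 4.449 kip/in.
Capacity per unit length: φr_n = 0.75 × 0.6 × 60 × (0.707 × 0.375) = 7.158 kip/in.
4.449 ≤ 7.158 → adequate.

f_max ≈ 4.45 kip/in; adequate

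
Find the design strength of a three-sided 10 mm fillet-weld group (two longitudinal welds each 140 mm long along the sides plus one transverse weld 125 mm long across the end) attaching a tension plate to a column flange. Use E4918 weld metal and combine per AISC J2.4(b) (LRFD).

φR_n ≈ 663 kN

E49XX → F_EXX = 490 MPa.
t_e = 0.707 × 10 = 7.07 mm.
R_nwl = 0.6 × 490 × 7.07 × 280 × 10⁻³ = 582 kN (longitudinal, 2 welds).
R_nwt = 0.6 × 490 × 7.07 × 125 × 10⁻³ = 259.8 kN (transverse, base value).
(i) R_nwl + R_nwt = 841.8 kN; (ii) 0.85 R_nwl + 1.5 R_nwt = 884.4 kN.
R_n = max = 884.4 kN [governs: (ii)]; φR_n = 663.3 kN.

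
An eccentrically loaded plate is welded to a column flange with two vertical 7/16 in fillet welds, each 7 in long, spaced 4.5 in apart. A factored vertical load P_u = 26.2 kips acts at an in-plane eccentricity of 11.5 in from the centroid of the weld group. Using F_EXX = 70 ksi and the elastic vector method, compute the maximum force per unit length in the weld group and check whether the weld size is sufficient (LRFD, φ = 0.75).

f_max ≈ 10.9 kip/in; NOT adequate

Total weld length L_w = 14 in. Treat welds as unit-width lines.
Polar moment about centroid: J = 2[d³/12 + d(b/2)²] = 2[7³/12 + 7×2.25²] = 128 in³.
Direct shear f_v = P/L_w = 26.2 / 14 = 1.871 kip/in (vertical).
Torsion M = P·e = 26.2 × 11.5 = 301.3 kip·in.
Critical point at (x, y) = (2.25, 3.5) from centroid. f_tx = M·y/J = 8.236 kip/in; f_ty = M·x/J = 5.295 kip/in.
Resultant f_max = √[f_tx² + (f_v + f_ty)²] = √[8.236² + (1.871 + 5.295)²] = 10.92 kip/in.
Capacity per unit length: φr_n = 0.75 × 0.6 × 70 × (0.707 × 0.4375) = 9.743 kip/in.
10.92 > 9.743 → NOT adequate.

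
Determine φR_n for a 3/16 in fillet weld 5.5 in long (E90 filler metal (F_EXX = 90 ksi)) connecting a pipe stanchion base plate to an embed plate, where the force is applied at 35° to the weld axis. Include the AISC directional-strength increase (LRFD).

t_e = 0.707 × 0.1875 = 0.1326 in; A_we = 0.1326 × 5.5 = 0.7291 in².
Directional factor: 1.0 + 0.5 sin^1.5(35°) = 1.217.
F_nw = 0.6 × 90 × 1.217 = 65.73 ksi.
φR_n = 0.75 × 65.73 × 0.7291 = 35.94 kip.

φR_n ≈ 35.9 kip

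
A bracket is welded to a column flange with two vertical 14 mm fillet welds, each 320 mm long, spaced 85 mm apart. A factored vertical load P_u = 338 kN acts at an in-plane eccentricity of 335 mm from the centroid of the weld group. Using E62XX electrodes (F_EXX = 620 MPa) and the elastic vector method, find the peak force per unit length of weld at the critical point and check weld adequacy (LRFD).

Total weld length L_w = 640 mm. Treat welds as unit-width lines.
Polar moment about centroid: J = 2[d³/12 + d(b/2)²] = 2[320³/12 + 320×42.5²] = 6617000 mm³.
Direct shear f_v = P/L_w = 338×10³ / 640 = 528.1 N/mm (vertical).
Torsion M = P·e = 338×10³ × 335 = 113230000 N·mm.
Critical point at (x, y) = (42.5, 160) from centroid. f_tx = M·y/J = 2738 N/mm; f_ty = M·x/J = 727.2 N/mm.
Resultant f_max = √[f_tx² + (f_v + f_ty)²] = √[2738² + (528.1 + 727.2)²] = 3012 N/mm.
Capacity per unit length: φr_n = 0.75 × 0.6 × 620 × (0.707 × 14) = 2762 N/mm.
3012 > 2762 → NOT adequate.

f_max ≈ 3010 N/mm; NOT adequate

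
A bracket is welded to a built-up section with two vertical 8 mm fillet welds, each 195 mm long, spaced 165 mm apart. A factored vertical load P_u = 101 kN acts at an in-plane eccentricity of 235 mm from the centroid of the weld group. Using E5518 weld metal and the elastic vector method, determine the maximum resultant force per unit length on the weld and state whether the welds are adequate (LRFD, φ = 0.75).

E55XX → F_EXX = 550 MPa.
Total weld length L_w = 390 mm. Treat welds as unit-width lines.
Polar moment about centroid: J = 2[d³/12 + d(b/2)²] = 2[195³/12 + 195×82.5²] = 3890000 mm³.
Direct shear f_v = P/L_w = 101×10³ / 390 = 259 N/mm (vertical).
Torsion M = P·e = 101×10³ × 235 = 23735000 N·mm.
Critical point at (x, y) = (82.5, 97.5) from centroid. f_tx = M·y/J = 594.9 N/mm; f_ty = M·x/J = 503.3 N/mm.
Resultant f_max = √[f_tx² + (f_v + f_ty)²] = √[594.9² + (259 + 503.3)²] = 966.9 N/mm.
Capacity per unit length: φr_n = 0.75 × 0.6 × 550 × (0.707 × 8) = 1400 N/mm.
966.9 ≤ 1400 → adequate.

f_max ≈ 967 N/mm; adequate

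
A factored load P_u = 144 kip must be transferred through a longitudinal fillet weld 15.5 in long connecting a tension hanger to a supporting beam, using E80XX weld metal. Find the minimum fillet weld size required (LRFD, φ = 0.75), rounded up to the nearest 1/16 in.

w = 3/8 in

E80XX → F_EXX = 80 ksi.
Total weld length L = 15.5 in.
Required throat t_e = P_u / (φ × 0.6 F_EXX × L) = 144 / (0.75 × 0.6 × 80 × 15.5) = 0.2581 in.
Required leg w = t_e / 0.707 = 0.365 in → use 3/8 in.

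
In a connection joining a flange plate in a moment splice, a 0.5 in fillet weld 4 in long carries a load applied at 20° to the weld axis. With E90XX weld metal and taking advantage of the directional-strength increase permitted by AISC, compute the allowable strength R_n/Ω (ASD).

R_n/Ω ≈ 42 kips

E90XX → F_EXX = 90 ksi.
t_e = 0.707 × 0.5 = 0.3535 in; A_we = 0.3535 × 4 = 1.414 in².
Directional factor: 1.0 + 0.5 sin^1.5(20°) = 1.1.
F_nw = 0.6 × 90 × 1.1 = 59.4 ksi.
R_n/Ω = (59.4 × 1.414) / 2.0 = 42 kips.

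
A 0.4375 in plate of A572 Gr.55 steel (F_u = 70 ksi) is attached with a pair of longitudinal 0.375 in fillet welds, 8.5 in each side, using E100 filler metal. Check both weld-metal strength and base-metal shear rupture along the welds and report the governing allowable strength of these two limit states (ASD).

E100XX → F_EXX = 100 ksi.
t_e = 0.707 × 0.375 = 0.2651 in; L = 17 in.
Weld metal: R_n/Ω = (1/2.0) × 0.6 × 100 × 0.2651 × 17 = 135.2 kip.
Base metal (shear rupture): R_n/Ω = (1/2.0) × 0.6 × 70 × 0.4375 × 17 = 156.2 kip.
Governing: weld metal.

R_n/Ω ≈ 135 kip (weld metal governs)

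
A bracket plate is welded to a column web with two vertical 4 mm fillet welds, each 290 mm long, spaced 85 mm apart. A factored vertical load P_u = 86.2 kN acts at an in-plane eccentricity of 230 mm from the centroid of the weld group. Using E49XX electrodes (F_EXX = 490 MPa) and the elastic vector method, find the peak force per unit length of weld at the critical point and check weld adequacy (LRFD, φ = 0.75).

f_max ≈ 644 N/mm; NOT adequate

Total weld length L_w = 580 mm. Treat welds as unit-width lines.
Polar moment about centroid: J = 2[d³/12 + d(b/2)²] = 2[290³/12 + 290×42.5²] = 5112000 mm³.
Direct shear f_v = P/L_w = 86.2×10³ / 580 = 148.6 N/mm (vertical).
Torsion M = P·e = 86.2×10³ × 230 = 19826000 N·mm.
Critical point at (x, y) = (42.5, 145) from centroid. f_tx = M·y/J = 562.3 N/mm; f_ty = M·x/J = 164.8 N/mm.
Resultant f_max = √[f_tx² + (f_v + f_ty)²] = √[562.3² + (148.6 + 164.8)²] = 643.8 N/mm.
Capacity per unit length: φr_n = 0.75 × 0.6 × 490 × (0.707 × 4) = 623.6 N/mm.
643.8 > 623.6 → NOT adequate.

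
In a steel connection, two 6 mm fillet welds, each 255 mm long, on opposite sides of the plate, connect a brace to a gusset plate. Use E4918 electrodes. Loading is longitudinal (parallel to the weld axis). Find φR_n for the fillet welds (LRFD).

E49XX → F_EXX = 490 MPa.
Effective throat t_e = 0.707 × 6 = 4.242 mm.
Total length L = 510 mm; A_we = 4.242 × 510 = 2163 mm².
F_nw = 0.6 F_EXX = 0.6 × 490 = 294 MPa.
φR_n = 0.75 × 294 × 2163 × 10⁻³ = 477 kN.

φR_n ≈ 477 kN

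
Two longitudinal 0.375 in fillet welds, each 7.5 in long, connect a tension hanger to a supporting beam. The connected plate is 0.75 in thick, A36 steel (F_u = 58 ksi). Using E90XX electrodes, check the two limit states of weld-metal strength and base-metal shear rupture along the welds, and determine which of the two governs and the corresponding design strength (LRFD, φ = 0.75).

φR_n ≈ 161 kip (weld metal governs)

E90XX → F_EXX = 90 ksi.
t_e = 0.707 × 0.375 = 0.2651 in; L = 15 in.
Weld metal: φR_n = 0.75 × 0.6 × 90 × 0.2651 × 15 = 161.1 kip.
Base metal (shear rupture): φR_n = 0.75 × 0.6 × 58 × 0.75 × 15 = 293.6 kip.
Governing: weld metal.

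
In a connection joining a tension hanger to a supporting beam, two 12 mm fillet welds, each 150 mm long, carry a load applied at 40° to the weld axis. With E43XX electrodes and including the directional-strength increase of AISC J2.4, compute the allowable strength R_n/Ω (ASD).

R_n/Ω ≈ 413 kN

E43XX → F_EXX = 430 MPa.
t_e = 0.707 × 12 = 8.484 mm; A_we = 8.484 × 300 = 2545 mm².
Directional factor: 1.0 + 0.5 sin^1.5(40°) = 1.258.
F_nw = 0.6 × 430 × 1.258 = 324.5 MPa.
R_n/Ω = (324.5 × 2545) / 2.0 × 10⁻³ = 412.9 kN.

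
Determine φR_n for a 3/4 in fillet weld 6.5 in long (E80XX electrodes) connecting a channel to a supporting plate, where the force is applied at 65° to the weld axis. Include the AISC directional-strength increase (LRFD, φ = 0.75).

φR_n ≈ 178 kips

E80XX → F_EXX = 80 ksi.
t_e = 0.707 × 0.75 = 0.5302 in; A_we = 0.5302 × 6.5 = 3.447 in².
Directional factor: 1.0 + 0.5 sin^1.5(65°) = 1.431.
F_nw = 0.6 × 80 × 1.431 = 68.71 ksi.
φR_n = 0.75 × 68.71 × 3.447 = 177.6 kips.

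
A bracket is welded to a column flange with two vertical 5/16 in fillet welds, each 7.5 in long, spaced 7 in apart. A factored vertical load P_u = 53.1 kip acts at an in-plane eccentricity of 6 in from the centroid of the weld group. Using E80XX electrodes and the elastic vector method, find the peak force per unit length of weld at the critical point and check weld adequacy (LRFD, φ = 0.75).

E80XX → F_EXX = 80 ksi.
Total weld length L_w = 15 in. Treat welds as unit-width lines.
Polar moment about centroid: J = 2[d³/12 + d(b/2)²] = 2[7.5³/12 + 7.5×3.5²] = 254.1 in³.
Direct shear f_v = P/L_w = 53.1 / 15 = 3.54 kip/in (vertical).
Torsion M = P·e = 53.1 × 6 = 318.6 kip·in.
Critical point at (x, y) = (3.5, 3.75) from centroid. f_tx = M·y/J = 4.703 kip/in; f_ty = M·x/J = 4.389 kip/in.
Resultant f_max = √[f_tx² + (f_v + f_ty)²] = √[4.703² + (3.54 + 4.389)²] = 9.219 kip/in.
Capacity per unit length: φr_n = 0.75 × 0.6 × 80 × (0.707 × 0.3125) = 7.954 kip/in.
9.219 > 7.954 → NOT adequate.

f_max ≈ 9.22 kip/in; NOT adequate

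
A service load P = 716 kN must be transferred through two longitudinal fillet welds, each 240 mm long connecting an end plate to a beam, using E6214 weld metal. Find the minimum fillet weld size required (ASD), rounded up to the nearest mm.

w = 12 mm

E62XX → F_EXX = 620 MPa.
Total weld length L = 480 mm.
Required throat t_e = P × Ω / (0.6 F_EXX × L) = 716 × 2.0 / (0.6 × 620 × 480 × 10⁻³) = 8.02 mm.
Required leg w = t_e / 0.707 = 11.34 mm → use 12 mm.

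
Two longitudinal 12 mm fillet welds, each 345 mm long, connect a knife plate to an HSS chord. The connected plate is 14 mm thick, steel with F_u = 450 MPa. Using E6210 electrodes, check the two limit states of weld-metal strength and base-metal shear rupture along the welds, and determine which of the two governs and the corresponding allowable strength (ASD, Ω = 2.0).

E62XX → F_EXX = 620 MPa.
t_e = 0.707 × 12 = 8.484 mm; L = 690 mm.
Weld metal: R_n/Ω = (1/2.0) × 0.6 × 620 × 8.484 × 690 × 10⁻³ = 1089 kN.
Base metal (shear rupture): R_n/Ω = (1/2.0) × 0.6 × 450 × 14 × 690 × 10⁻³ = 1304 kN.
Governing: weld metal.

R_n/Ω ≈ 1090 kN (weld metal governs)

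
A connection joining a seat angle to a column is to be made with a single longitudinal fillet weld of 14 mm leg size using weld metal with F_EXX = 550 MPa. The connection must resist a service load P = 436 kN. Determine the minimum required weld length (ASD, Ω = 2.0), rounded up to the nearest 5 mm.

Throat t_e = 0.707 × 14 = 9.898 mm.
r_n/Ω = (0.6 × 550 × 9.898) / 2.0 = 1633 N/mm = 1.633 kN/mm.
L_req = P / (r_n/Ω) = 436 / 1.633 = 267 mm total.
Round up → use L = 270 mm.

L = 270 mm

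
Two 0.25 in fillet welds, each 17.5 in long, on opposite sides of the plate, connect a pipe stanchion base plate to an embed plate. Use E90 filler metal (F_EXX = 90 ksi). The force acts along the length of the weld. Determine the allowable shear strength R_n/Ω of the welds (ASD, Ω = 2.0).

R_n/Ω ≈ 167 kips

Effective throat t_e = 0.707 × 0.25 = 0.1767 in.
Total length L = 35 in; A_we = 0.1767 × 35 = 6.186 in².
F_nw = 0.6 F_EXX = 0.6 × 90 = 54 ksi.
R_n = 54 × 6.186 = 334.1 kips; R_n/Ω = 334.1/2.0 = 167 kips.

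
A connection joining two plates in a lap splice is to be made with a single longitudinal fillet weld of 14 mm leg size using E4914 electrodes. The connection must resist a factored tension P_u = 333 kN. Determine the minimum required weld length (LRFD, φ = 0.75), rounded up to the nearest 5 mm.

L = 155 mm

E49XX → F_EXX = 490 MPa.
Throat t_e = 0.707 × 14 = 9.898 mm.
φr_n = 0.75 × 0.6 × 490 × 9.898 × 10⁻³ = 2.183 kN/mm.
L_req = P_u / φr_n = 333 / 2.183 = 152.6 mm total.
Round up → use L = 155 mm.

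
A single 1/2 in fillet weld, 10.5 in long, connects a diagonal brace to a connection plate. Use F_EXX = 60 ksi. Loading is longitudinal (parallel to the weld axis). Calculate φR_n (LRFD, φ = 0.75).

φR_n ≈ 100 kips

Effective throat t_e = 0.707 × 0.5 = 0.3535 in.
Total length L = 10.5 in; A_we = 0.3535 × 10.5 = 3.712 in².
F_nw = 0.6 F_EXX = 0.6 × 60 = 36 ksi.
φR_n = 0.75 × 36 × 3.712 = 100.2 kips.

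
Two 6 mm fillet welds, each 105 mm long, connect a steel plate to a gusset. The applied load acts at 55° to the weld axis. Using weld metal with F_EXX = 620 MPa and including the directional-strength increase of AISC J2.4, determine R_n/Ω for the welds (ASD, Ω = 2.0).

R_n/Ω ≈ 227 kN

t_e = 0.707 × 6 = 4.242 mm; A_we = 4.242 × 210 = 890.8 mm².
Directional factor: 1.0 + 0.5 sin^1.5(55°) = 1.371.
F_nw = 0.6 × 620 × 1.371 = 509.9 MPa.
R_n/Ω = (509.9 × 890.8) / 2.0 × 10⁻³ = 227.1 kN.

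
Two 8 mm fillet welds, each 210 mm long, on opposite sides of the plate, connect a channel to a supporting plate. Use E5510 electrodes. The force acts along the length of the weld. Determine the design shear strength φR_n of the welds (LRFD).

E55XX → F_EXX = 550 MPa.
Effective throat t_e = 0.707 × 8 = 5.656 mm.
Total length L = 420 mm; A_we = 5.656 × 420 = 2376 mm².
F_nw = 0.6 F_EXX = 0.6 × 550 = 330 MPa.
φR_n = 0.75 × 330 × 2376 × 10⁻³ = 587.9 kN.

φR_n ≈ 588 kN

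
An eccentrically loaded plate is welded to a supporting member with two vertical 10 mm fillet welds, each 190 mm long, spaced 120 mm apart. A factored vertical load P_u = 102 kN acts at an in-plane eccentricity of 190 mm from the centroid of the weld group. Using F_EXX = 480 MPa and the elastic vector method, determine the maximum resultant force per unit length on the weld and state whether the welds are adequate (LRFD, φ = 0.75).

f_max ≈ 1040 N/mm; adequate

Total weld length L_w = 380 mm. Treat welds as unit-width lines.
Polar moment about centroid: J = 2[d³/12 + d(b/2)²] = 2[190³/12 + 190×60²] = 2511000 mm³.
Direct shear f_v = P/L_w = 102×10³ / 380 = 268.4 N/mm (vertical).
Torsion M = P·e = 102×10³ × 190 = 19380000 N·mm.
Critical point at (x, y) = (60, 95) from centroid. f_tx = M·y/J = 733.2 N/mm; f_ty = M·x/J = 463.1 N/mm.
Resultant f_max = √[f_tx² + (f_v + f_ty)²] = √[733.2² + (268.4 + 463.1)²] = 1036 N/mm.
Capacity per unit length: φr_n = 0.75 × 0.6 × 480 × (0.707 × 10) = 1527 N/mm.
1036 ≤ 1527 → adequate.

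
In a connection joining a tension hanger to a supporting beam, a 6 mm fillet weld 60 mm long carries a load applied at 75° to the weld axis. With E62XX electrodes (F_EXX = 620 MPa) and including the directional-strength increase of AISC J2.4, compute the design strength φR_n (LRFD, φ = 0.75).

φR_n ≈ 105 kN

t_e = 0.707 × 6 = 4.242 mm; A_we = 4.242 × 60 = 254.5 mm².
Directional factor: 1.0 + 0.5 sin^1.5(75°) = 1.475.
F_nw = 0.6 × 620 × 1.475 = 548.6 MPa.
φR_n = 0.75 × 548.6 × 254.5 × 10⁻³ = 104.7 kN.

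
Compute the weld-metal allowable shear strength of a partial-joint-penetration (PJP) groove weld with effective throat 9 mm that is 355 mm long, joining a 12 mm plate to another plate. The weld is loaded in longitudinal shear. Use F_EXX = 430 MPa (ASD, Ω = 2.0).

R_n/Ω ≈ 412 kN

Effective throat (given) t_e = 9 mm.
A_we = 9 × 355 = 3195 mm².
F_nw = 0.6 F_EXX = 258 MPa.
R_n/Ω = (258 × 3195) / 2.0 × 10⁻³ = 412.2 kN.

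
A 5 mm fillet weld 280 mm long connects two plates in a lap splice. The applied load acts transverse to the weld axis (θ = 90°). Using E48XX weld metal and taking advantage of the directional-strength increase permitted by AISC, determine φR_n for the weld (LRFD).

φR_n ≈ 321 kN

E48XX → F_EXX = 480 MPa.
t_e = 0.707 × 5 = 3.535 mm; A_we = 3.535 × 280 = 989.8 mm².
Directional factor: 1.0 + 0.5 sin^1.5(90°) = 1.5.
F_nw = 0.6 × 480 × 1.5 = 432 MPa.
φR_n = 0.75 × 432 × 989.8 × 10⁻³ = 320.7 kN.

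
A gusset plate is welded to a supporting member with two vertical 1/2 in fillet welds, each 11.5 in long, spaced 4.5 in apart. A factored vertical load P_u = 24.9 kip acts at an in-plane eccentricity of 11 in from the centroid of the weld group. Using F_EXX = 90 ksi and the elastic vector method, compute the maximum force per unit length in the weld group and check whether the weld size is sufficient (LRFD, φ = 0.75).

f_max ≈ 5.07 kip/in; adequate

Total weld length L_w = 23 in. Treat welds as unit-width lines.
Polar moment about centroid: J = 2[d³/12 + d(b/2)²] = 2[11.5³/12 + 11.5×2.25²] = 369.9 in³.
Direct shear f_v = P/L_w = 24.9 / 23 = 1.083 kip/in (vertical).
Torsion M = P·e = 24.9 × 11 = 273.9 kip·in.
Critical point at (x, y) = (2.25, 5.75) from centroid. f_tx = M·y/J = 4.258 kip/in; f_ty = M·x/J = 1.666 kip/in.
Resultant f_max = √[f_tx² + (f_v + f_ty)²] = √[4.258² + (1.083 + 1.666)²] = 5.068 kip/in.
Capacity per unit length: φr_n = 0.75 × 0.6 × 90 × (0.707 × 0.5) = 14.32 kip/in.
5.068 ≤ 14.32 → adequate.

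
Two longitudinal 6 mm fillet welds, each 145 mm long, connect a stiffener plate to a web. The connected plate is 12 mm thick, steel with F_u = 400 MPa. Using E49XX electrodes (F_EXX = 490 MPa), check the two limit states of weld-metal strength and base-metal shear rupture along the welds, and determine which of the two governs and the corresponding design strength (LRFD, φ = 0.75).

φR_n ≈ 271 kN (weld metal governs)

t_e = 0.707 × 6 = 4.242 mm; L = 290 mm.
Weld metal: φR_n = 0.75 × 0.6 × 490 × 4.242 × 290 × 10⁻³ = 271.3 kN.
Base metal (shear rupture): φR_n = 0.75 × 0.6 × 400 × 12 × 290 × 10⁻³ = 626.4 kN.
Governing: weld metal.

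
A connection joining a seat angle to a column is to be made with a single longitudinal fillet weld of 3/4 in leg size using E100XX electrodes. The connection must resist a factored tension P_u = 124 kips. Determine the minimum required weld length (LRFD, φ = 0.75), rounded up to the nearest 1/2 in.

L = 5.5 in

E100XX → F_EXX = 100 ksi.
Throat t_e = 0.707 × 0.75 = 0.5302 in.
φr_n = 0.75 × 0.6 × 100 × 0.5302 = 23.86 kips/in.
L_req = P_u / φr_n = 124 / 23.86 = 5.197 in total.
Round up → use L = 5.5 in.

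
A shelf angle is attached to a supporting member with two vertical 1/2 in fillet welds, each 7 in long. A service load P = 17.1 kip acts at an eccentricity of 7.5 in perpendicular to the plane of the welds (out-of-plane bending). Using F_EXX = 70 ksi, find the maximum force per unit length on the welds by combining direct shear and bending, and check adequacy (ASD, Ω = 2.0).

L_w = 2 × 7 = 14 in; section modulus (unit throat) S = 2 × L²/6 = 16.33 in².
Direct shear f_v = P/L_w = 17.1/14 = 1.221 kip/in.
Moment M = P × e = 17.1 × 7.5 = 128.25 kip·in; bending f_b = M/S = 7.852 kip/in.
f_max = √(f_v² + f_b²) = √(1.221² + 7.852²) = 7.946 kip/in.
r_n/Ω = (1/2.0) × 0.6 × 70 × (0.707 × 0.5) = 7.423 kip/in → NOT adequate.

f_max ≈ 7.95 kip/in; NOT adequate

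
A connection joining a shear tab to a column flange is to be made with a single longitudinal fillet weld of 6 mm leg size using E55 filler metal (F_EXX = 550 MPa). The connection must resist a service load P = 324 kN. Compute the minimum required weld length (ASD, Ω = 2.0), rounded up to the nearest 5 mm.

L = 465 mm

Throat t_e = 0.707 × 6 = 4.242 mm.
r_n/Ω = (0.6 × 550 × 4.242) / 2.0 = 699.9 N/mm = 0.6999 kN/mm.
L_req = P / (r_n/Ω) = 324 / 0.6999 = 462.9 mm total.
Round up → use L = 465 mm.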